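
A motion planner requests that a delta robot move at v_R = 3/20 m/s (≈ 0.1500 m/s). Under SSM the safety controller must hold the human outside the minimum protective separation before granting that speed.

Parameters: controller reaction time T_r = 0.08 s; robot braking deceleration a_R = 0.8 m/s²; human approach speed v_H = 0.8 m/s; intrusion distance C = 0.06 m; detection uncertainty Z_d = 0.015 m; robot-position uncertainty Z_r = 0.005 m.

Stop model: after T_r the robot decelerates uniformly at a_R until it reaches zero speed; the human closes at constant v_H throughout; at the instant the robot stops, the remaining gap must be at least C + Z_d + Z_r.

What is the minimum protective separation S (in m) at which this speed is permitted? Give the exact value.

S_min = 5121/16000 m = 0.3201 m

T_s = v_R/a_R = (3/20)/(4/5) = 0.1875 s
robot covers v_R·T_r = 0.1500·0.0800 = 0.0120 m before braking
robot under decel: 0.1500²/(2·0.8000) = 0.0141 m
person approaches 0.8000·(0.0800+0.1875) = 0.2140 m
residual clearance needed = 0.0600+0.0150+0.0050 = 0.0800 m
S_min ≈ 0.0120+0.0141+0.2140+0.0800  ⇒  S_min = 5121/16000 m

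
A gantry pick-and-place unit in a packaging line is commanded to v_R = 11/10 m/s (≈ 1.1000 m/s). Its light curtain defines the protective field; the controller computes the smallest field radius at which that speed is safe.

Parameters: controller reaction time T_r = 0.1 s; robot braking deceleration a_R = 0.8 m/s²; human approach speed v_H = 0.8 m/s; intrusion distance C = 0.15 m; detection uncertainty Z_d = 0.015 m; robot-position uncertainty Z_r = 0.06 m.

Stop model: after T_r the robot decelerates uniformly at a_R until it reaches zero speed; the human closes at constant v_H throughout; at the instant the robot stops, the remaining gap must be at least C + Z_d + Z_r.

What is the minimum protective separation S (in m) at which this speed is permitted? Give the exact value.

braking lasts T_s = (11/10)/(4/5) = 1.3750 s
robot covers v_R·T_r = 1.1000·0.1000 = 0.1100 m before braking
braking distance = 1.1000²/(2·0.8000) = 0.7562 m
human closes 0.8000·1.4750 = 1.1800 m
margins: 0.1500+0.0150+0.0600 = 0.2250 m
S_min ≈ 0.1100+0.7562+1.1800+0.2250  ⇒  S_min = 1817/800 m

S_min = 1817/800 m = 2.2713 m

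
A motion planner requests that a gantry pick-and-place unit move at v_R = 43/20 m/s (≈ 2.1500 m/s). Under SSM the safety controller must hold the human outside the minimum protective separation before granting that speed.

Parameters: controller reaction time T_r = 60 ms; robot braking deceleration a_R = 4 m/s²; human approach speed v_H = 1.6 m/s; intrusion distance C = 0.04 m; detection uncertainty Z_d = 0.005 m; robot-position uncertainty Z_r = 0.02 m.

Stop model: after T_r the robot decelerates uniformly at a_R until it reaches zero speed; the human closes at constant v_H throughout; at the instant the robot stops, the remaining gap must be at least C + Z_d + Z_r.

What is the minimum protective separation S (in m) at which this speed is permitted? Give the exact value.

S_min = 5529/3200 m = 1.7278 m

T_s = v_R/a_R = (43/20)/4 = 0.5375 s
reaction-phase robot travel = 2.1500·0.0600 = 0.1290 m
robot under decel: 2.1500²/(2·4.0000) = 0.5778 m
human over T_r+T_s: 1.6000·(0.0600+0.5375) = 0.9560 m
C+Z_d+Z_r = 0.0400+0.0050+0.0200 = 0.0650 m
S_min ≈ 0.1290+0.5778+0.9560+0.0650  ⇒  S_min = 5529/3200 m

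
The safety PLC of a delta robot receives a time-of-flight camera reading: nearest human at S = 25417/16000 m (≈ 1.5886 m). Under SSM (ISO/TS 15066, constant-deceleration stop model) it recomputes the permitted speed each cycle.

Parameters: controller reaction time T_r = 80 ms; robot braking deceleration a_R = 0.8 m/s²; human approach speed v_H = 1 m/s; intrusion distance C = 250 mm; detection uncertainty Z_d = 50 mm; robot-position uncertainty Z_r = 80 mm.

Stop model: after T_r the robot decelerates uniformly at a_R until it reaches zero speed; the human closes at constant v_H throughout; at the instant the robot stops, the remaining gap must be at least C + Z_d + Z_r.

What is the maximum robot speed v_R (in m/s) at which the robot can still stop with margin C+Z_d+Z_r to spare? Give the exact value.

at the boundary: (5/8)·v² + (133/100)·v + (-18057/16000) = 0
  disc = (133/100)² − 4·(5/8)·(-18057/16000) = 734449/160000 ; √disc = 857/400
  v_R = (−(133/100) + 857/400) / (2·(5/8)) = 13/20 m/s
check:
stop time T_s = (13/20)/(4/5) = 0.8125 s
robot in T_r: 0.6500·0.0800 = 0.0520 m
robot covers 0.6500·0.8125 − ½·0.8000·0.8125² = 0.2641 m while stopping
human over T_r+T_s: 1.0000·(0.0800+0.8125) = 0.8925 m
C+Z_d+Z_r = 0.2500+0.0500+0.0800 = 0.3800 m
sum ≈ 0.0520+0.2641+0.8925+0.3800 ≈ 1.5886 m = S ✓

v_R_max = 13/20 m/s = 0.6500 m/s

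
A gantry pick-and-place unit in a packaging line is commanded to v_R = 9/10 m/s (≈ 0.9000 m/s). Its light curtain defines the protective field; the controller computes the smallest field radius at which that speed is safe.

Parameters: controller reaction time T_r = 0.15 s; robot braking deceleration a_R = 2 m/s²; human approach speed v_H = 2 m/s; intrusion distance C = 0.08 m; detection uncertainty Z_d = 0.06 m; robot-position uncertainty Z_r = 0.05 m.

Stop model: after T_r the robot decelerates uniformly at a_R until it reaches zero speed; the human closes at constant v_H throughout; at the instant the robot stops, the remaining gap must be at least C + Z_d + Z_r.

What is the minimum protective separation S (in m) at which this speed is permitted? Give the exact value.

T_s = v_R/a_R = (9/10)/2 = 0.4500 s
robot in T_r: 0.9000·0.1500 = 0.1350 m
braking distance = 0.9000²/(2·2.0000) = 0.2025 m
person approaches 2.0000·(0.1500+0.4500) = 1.2000 m
C+Z_d+Z_r = 0.0800+0.0600+0.0500 = 0.1900 m
S_min ≈ 0.1350+0.2025+1.2000+0.1900  ⇒  S_min = 691/400 m

S_min = 691/400 m = 1.7275 m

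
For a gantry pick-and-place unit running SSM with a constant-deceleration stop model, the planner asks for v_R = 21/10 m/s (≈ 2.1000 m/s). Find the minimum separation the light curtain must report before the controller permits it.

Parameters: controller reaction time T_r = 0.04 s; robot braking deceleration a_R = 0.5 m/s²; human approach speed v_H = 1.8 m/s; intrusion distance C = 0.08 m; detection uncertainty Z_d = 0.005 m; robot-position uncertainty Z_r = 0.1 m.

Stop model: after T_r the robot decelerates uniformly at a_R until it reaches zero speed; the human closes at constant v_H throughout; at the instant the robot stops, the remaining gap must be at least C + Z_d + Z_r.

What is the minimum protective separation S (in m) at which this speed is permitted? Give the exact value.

T_s = v_R/a_R = (21/10)/(1/2) = 4.2000 s
robot in T_r: 2.1000·0.0400 = 0.0840 m
robot under decel: 2.1000²/(2·0.5000) = 4.4100 m
human closes 1.8000·4.2400 = 7.6320 m
C+Z_d+Z_r = 0.0800+0.0050+0.1000 = 0.1850 m
S_min ≈ 0.0840+4.4100+7.6320+0.1850  ⇒  S_min = 12311/1000 m

S_min = 12311/1000 m = 12.3110 m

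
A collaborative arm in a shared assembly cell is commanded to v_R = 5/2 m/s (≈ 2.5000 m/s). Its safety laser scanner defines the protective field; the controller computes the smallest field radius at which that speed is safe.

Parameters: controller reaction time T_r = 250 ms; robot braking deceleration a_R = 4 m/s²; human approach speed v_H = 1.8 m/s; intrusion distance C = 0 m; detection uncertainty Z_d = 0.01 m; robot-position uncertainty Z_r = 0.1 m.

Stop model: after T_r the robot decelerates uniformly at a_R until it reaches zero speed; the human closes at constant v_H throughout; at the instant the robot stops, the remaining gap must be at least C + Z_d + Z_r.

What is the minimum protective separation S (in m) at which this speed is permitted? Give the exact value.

braking lasts T_s = (5/2)/4 = 0.6250 s
robot covers v_R·T_r = 2.5000·0.2500 = 0.6250 m before braking
robot covers 2.5000·0.6250 − ½·4.0000·0.6250² = 0.7812 m while stopping
person approaches 1.8000·(0.2500+0.6250) = 1.5750 m
C+Z_d+Z_r = 0.0000+0.0100+0.1000 = 0.1100 m
S_min ≈ 0.6250+0.7812+1.5750+0.1100  ⇒  S_min = 2473/800 m

S_min = 2473/800 m = 3.0913 m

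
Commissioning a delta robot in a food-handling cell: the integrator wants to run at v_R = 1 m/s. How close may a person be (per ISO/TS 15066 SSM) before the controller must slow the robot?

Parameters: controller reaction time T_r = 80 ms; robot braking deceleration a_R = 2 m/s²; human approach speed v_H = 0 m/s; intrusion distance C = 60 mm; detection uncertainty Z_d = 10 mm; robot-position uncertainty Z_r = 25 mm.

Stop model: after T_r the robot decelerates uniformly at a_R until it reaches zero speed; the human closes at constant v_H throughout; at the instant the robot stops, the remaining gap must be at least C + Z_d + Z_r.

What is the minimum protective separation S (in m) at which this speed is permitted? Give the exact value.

S_min = 17/40 m = 0.4250 m

stop time T_s = 1/2 = 0.5000 s
robot covers v_R·T_r = 1.0000·0.0800 = 0.0800 m before braking
braking distance = 1.0000²/(2·2.0000) = 0.2500 m
person approaches 0.0000·(0.0800+0.5000) = 0.0000 m
C+Z_d+Z_r = 0.0600+0.0100+0.0250 = 0.0950 m
S_min ≈ 0.0800+0.2500+0.0000+0.0950  ⇒  S_min = 17/40 m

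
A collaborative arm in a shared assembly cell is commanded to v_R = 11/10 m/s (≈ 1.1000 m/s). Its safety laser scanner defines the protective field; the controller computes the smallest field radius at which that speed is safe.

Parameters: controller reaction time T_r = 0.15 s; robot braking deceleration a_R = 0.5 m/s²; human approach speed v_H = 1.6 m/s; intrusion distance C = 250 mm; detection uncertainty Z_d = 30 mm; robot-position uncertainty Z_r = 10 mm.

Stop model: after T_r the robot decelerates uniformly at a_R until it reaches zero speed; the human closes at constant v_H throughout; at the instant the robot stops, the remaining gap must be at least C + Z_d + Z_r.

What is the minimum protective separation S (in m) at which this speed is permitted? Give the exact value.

S_min = 217/40 m = 5.4250 m

stop time T_s = (11/10)/(1/2) = 2.2000 s
robot covers v_R·T_r = 1.1000·0.1500 = 0.1650 m before braking
braking distance = 1.1000²/(2·0.5000) = 1.2100 m
human closes 1.6000·2.3500 = 3.7600 m
C+Z_d+Z_r = 0.2500+0.0300+0.0100 = 0.2900 m
S_min ≈ 0.1650+1.2100+3.7600+0.2900  ⇒  S_min = 217/40 m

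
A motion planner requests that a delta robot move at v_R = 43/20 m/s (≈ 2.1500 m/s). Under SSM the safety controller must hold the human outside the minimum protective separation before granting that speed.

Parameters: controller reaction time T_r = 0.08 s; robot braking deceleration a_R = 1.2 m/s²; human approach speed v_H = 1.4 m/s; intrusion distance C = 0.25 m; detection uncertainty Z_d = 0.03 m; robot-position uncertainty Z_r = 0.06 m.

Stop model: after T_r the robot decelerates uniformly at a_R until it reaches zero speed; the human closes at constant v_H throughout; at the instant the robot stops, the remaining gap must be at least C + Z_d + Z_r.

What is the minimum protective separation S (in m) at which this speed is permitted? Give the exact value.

stop time T_s = (43/20)/(6/5) = 1.7917 s
robot in T_r: 2.1500·0.0800 = 0.1720 m
braking distance = 2.1500²/(2·1.2000) = 1.9260 m
human closes 1.4000·1.8717 = 2.6203 m
margins: 0.2500+0.0300+0.0600 = 0.3400 m
S_min ≈ 0.1720+1.9260+2.6203+0.3400  ⇒  S_min = 40467/8000 m

S_min = 40467/8000 m = 5.0584 m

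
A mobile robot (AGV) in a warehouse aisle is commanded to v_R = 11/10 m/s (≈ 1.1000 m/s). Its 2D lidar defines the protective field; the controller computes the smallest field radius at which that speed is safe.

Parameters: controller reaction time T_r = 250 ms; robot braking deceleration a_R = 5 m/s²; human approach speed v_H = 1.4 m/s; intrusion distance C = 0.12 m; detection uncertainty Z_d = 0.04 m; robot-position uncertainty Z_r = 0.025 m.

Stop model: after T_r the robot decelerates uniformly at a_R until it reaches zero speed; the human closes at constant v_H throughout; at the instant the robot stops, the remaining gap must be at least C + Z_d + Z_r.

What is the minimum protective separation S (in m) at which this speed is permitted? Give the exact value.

stop time T_s = (11/10)/5 = 0.2200 s
robot in T_r: 1.1000·0.2500 = 0.2750 m
robot under decel: 1.1000²/(2·5.0000) = 0.1210 m
human closes 1.4000·0.4700 = 0.6580 m
margins: 0.1200+0.0400+0.0250 = 0.1850 m
S_min ≈ 0.2750+0.1210+0.6580+0.1850  ⇒  S_min = 1239/1000 m

S_min = 1239/1000 m = 1.2390 m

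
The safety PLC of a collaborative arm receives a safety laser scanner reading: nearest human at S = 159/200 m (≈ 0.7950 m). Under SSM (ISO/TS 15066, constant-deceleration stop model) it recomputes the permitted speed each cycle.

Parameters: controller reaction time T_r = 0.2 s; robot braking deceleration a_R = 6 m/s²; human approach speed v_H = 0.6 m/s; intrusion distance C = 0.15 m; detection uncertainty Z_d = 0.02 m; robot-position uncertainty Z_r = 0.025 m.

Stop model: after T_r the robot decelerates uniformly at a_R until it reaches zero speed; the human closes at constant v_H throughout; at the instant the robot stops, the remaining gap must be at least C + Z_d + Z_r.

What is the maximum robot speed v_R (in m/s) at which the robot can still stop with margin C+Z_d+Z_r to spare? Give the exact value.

collect terms ⇒ (1/12)·v_R² + (3/10)·v_R + (-12/25) = 0
  disc = (3/10)² − 4·(1/12)·(-12/25) = 1/4 ; √disc = 1/2
  v_R = (−(3/10) + 1/2) / (2·(1/12)) = 6/5 m/s
check:
stop time T_s = (6/5)/6 = 0.2000 s
robot in T_r: 1.2000·0.2000 = 0.2400 m
robot under decel: 1.2000²/(2·6.0000) = 0.1200 m
human closes 0.6000·0.4000 = 0.2400 m
margins: 0.1500+0.0200+0.0250 = 0.1950 m
sum ≈ 0.2400+0.1200+0.2400+0.1950 ≈ 0.7950 m = S ✓

v_R_max = 6/5 m/s = 1.2000 m/s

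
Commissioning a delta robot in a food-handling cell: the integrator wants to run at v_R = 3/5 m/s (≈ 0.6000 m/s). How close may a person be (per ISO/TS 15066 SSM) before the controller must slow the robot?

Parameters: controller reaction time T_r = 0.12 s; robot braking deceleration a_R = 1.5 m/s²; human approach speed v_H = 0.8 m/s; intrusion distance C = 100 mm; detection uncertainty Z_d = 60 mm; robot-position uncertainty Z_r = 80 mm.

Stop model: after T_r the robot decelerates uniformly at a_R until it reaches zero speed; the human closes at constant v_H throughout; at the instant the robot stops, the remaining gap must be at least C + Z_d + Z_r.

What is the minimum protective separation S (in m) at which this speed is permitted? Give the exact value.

S_min = 106/125 m = 0.8480 m

stop time T_s = (3/5)/(3/2) = 0.4000 s
robot covers v_R·T_r = 0.6000·0.1200 = 0.0720 m before braking
robot covers 0.6000·0.4000 − ½·1.5000·0.4000² = 0.1200 m while stopping
person approaches 0.8000·(0.1200+0.4000) = 0.4160 m
C+Z_d+Z_r = 0.1000+0.0600+0.0800 = 0.2400 m
S_min ≈ 0.0720+0.1200+0.4160+0.2400  ⇒  S_min = 106/125 m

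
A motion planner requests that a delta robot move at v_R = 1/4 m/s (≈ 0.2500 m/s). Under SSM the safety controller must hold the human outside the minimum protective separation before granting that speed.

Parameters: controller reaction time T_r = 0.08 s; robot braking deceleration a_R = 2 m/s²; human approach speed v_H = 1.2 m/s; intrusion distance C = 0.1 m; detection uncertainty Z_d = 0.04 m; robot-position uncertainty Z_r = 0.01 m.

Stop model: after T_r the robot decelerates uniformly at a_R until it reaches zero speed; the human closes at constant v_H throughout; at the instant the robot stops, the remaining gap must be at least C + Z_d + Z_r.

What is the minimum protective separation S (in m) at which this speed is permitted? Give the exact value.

stop time T_s = (1/4)/2 = 0.1250 s
robot covers v_R·T_r = 0.2500·0.0800 = 0.0200 m before braking
robot covers 0.2500·0.1250 − ½·2.0000·0.1250² = 0.0156 m while stopping
human over T_r+T_s: 1.2000·(0.0800+0.1250) = 0.2460 m
C+Z_d+Z_r = 0.1000+0.0400+0.0100 = 0.1500 m
S_min ≈ 0.0200+0.0156+0.2460+0.1500  ⇒  S_min = 3453/8000 m

S_min = 3453/8000 m = 0.4316 m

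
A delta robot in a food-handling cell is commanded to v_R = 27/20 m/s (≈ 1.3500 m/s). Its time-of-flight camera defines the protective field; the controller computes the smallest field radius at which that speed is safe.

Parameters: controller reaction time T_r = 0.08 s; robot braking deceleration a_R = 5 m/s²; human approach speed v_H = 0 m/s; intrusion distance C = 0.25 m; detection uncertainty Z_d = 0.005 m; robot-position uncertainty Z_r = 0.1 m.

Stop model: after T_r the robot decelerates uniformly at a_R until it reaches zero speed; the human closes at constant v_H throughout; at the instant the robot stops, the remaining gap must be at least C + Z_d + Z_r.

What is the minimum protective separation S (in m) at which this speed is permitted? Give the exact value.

braking lasts T_s = (27/20)/5 = 0.2700 s
robot covers v_R·T_r = 1.3500·0.0800 = 0.1080 m before braking
braking distance = 1.3500²/(2·5.0000) = 0.1822 m
human over T_r+T_s: 0.0000·(0.0800+0.2700) = 0.0000 m
C+Z_d+Z_r = 0.2500+0.0050+0.1000 = 0.3550 m
S_min ≈ 0.1080+0.1822+0.0000+0.3550  ⇒  S_min = 2581/4000 m

S_min = 2581/4000 m = 0.6452 m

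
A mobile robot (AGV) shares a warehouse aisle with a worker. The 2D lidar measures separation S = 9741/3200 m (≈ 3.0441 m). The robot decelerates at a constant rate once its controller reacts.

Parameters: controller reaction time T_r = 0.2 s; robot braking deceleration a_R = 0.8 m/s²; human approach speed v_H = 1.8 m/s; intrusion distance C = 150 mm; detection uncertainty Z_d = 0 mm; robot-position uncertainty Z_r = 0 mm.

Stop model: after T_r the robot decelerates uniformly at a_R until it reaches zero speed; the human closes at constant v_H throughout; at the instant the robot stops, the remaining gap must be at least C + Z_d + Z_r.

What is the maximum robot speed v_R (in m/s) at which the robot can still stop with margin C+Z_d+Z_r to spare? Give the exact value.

at the boundary: (5/8)·v² + (49/20)·v + (-8109/3200) = 0
  disc = (49/20)² − 4·(5/8)·(-8109/3200) = 78961/6400 ; √disc = 281/80
  v_R = (−(49/20) + 281/80) / (2·(5/8)) = 17/20 m/s
check:
braking lasts T_s = (17/20)/(4/5) = 1.0625 s
reaction-phase robot travel = 0.8500·0.2000 = 0.1700 m
braking distance = 0.8500²/(2·0.8000) = 0.4516 m
human over T_r+T_s: 1.8000·(0.2000+1.0625) = 2.2725 m
margins: 0.1500+0.0000+0.0000 = 0.1500 m
sum ≈ 0.1700+0.4516+2.2725+0.1500 ≈ 3.0441 m = S ✓

v_R_max = 17/20 m/s = 0.8500 m/s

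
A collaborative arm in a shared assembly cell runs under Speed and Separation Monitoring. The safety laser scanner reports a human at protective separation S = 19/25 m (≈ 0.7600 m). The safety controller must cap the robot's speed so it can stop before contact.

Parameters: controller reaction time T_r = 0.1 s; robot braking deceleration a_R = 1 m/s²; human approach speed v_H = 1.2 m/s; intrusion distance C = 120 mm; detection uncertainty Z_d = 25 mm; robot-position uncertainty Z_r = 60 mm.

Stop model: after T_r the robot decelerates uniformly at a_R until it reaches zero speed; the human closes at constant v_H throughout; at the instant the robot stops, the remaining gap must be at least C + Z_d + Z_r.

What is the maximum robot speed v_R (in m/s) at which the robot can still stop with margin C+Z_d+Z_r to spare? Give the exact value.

v_R_max = 3/10 m/s = 0.3000 m/s

at the boundary: (1/2)·v² + (13/10)·v + (-87/200) = 0
  disc = (13/10)² − 4·(1/2)·(-87/200) = 64/25 ; √disc = 8/5
  v_R = (−(13/10) + 8/5) / (2·(1/2)) = 3/10 m/s
check:
stop time T_s = (3/10)/1 = 0.3000 s
robot in T_r: 0.3000·0.1000 = 0.0300 m
robot under decel: 0.3000²/(2·1.0000) = 0.0450 m
person approaches 1.2000·(0.1000+0.3000) = 0.4800 m
C+Z_d+Z_r = 0.1200+0.0250+0.0600 = 0.2050 m
sum ≈ 0.0300+0.0450+0.4800+0.2050 ≈ 0.7600 m = S ✓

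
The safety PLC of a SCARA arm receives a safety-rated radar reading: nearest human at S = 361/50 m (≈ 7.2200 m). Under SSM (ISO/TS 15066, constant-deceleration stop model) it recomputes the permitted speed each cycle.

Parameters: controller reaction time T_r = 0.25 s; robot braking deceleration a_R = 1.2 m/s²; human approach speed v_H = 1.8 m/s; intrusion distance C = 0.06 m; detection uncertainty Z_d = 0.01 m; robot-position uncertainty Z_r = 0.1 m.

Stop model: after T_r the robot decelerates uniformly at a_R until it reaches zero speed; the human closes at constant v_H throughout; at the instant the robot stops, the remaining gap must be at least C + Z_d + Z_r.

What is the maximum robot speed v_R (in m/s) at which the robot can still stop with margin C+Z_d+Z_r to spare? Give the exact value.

collect terms ⇒ (5/12)·v_R² + (7/4)·v_R + (-33/5) = 0
  disc = (7/4)² − 4·(5/12)·(-33/5) = 225/16 ; √disc = 15/4
  v_R = (−(7/4) + 15/4) / (2·(5/12)) = 12/5 m/s
check:
stop time T_s = (12/5)/(6/5) = 2.0000 s
reaction-phase robot travel = 2.4000·0.2500 = 0.6000 m
braking distance = 2.4000²/(2·1.2000) = 2.4000 m
human over T_r+T_s: 1.8000·(0.2500+2.0000) = 4.0500 m
C+Z_d+Z_r = 0.0600+0.0100+0.1000 = 0.1700 m
sum ≈ 0.6000+2.4000+4.0500+0.1700 ≈ 7.2200 m = S ✓

v_R_max = 12/5 m/s = 2.4000 m/s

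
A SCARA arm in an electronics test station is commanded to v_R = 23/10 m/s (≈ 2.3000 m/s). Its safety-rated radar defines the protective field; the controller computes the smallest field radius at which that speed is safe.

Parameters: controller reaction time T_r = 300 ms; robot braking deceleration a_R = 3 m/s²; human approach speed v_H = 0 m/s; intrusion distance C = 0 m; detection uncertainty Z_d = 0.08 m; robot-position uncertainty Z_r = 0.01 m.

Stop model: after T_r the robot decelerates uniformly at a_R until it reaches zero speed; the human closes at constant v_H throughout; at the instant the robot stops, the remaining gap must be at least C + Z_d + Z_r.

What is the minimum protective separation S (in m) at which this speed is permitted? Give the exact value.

S_min = 997/600 m = 1.6617 m

stop time T_s = (23/10)/3 = 0.7667 s
robot in T_r: 2.3000·0.3000 = 0.6900 m
braking distance = 2.3000²/(2·3.0000) = 0.8817 m
human closes 0.0000·1.0667 = 0.0000 m
margins: 0.0000+0.0800+0.0100 = 0.0900 m
S_min ≈ 0.6900+0.8817+0.0000+0.0900  ⇒  S_min = 997/600 m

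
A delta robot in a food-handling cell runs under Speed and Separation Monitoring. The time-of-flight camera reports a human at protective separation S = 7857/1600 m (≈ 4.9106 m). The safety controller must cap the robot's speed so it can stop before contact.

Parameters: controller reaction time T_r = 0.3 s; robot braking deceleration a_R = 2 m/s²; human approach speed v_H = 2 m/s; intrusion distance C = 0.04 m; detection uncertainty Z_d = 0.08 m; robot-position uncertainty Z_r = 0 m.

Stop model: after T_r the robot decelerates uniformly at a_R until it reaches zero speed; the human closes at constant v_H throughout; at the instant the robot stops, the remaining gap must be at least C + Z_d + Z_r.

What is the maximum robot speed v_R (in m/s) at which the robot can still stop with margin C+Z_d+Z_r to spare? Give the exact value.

v_R_max = 9/4 m/s = 2.2500 m/s

collect terms ⇒ (1/4)·v_R² + (13/10)·v_R + (-1341/320) = 0
  disc = (13/10)² − 4·(1/4)·(-1341/320) = 9409/1600 ; √disc = 97/40
  v_R = (−(13/10) + 97/40) / (2·(1/4)) = 9/4 m/s
check:
stop time T_s = (9/4)/2 = 1.1250 s
robot in T_r: 2.2500·0.3000 = 0.6750 m
braking distance = 2.2500²/(2·2.0000) = 1.2656 m
person approaches 2.0000·(0.3000+1.1250) = 2.8500 m
residual clearance needed = 0.0400+0.0800+0.0000 = 0.1200 m
sum ≈ 0.6750+1.2656+2.8500+0.1200 ≈ 4.9106 m = S ✓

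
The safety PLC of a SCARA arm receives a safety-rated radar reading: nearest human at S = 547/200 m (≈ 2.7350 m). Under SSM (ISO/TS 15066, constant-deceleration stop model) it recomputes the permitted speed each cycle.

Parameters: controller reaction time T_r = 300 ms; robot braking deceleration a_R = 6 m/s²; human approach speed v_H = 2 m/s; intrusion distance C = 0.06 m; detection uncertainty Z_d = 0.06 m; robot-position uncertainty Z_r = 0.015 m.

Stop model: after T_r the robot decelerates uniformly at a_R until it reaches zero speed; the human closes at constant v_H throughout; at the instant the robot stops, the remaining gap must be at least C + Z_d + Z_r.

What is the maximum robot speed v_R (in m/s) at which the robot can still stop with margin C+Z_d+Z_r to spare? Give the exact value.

quadratic (1/12)·v² + (19/30)·v + (-2) = 0
  disc = (19/30)² − 4·(1/12)·(-2) = 961/900 ; √disc = 31/30
  v_R = (−(19/30) + 31/30) / (2·(1/12)) = 12/5 m/s
check:
T_s = v_R/a_R = (12/5)/6 = 0.4000 s
robot covers v_R·T_r = 2.4000·0.3000 = 0.7200 m before braking
robot under decel: 2.4000²/(2·6.0000) = 0.4800 m
person approaches 2.0000·(0.3000+0.4000) = 1.4000 m
margins: 0.0600+0.0600+0.0150 = 0.1350 m
sum ≈ 0.7200+0.4800+1.4000+0.1350 ≈ 2.7350 m = S ✓

v_R_max = 12/5 m/s = 2.4000 m/s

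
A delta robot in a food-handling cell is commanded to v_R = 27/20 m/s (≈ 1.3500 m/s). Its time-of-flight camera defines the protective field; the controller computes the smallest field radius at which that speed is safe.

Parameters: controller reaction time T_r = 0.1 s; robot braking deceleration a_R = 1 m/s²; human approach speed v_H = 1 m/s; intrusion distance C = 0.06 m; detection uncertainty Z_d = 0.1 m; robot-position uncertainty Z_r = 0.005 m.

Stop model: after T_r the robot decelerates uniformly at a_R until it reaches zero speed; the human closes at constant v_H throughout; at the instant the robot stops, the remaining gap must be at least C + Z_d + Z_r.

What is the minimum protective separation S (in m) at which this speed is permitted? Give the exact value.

S_min = 2129/800 m = 2.6612 m

braking lasts T_s = (27/20)/1 = 1.3500 s
robot covers v_R·T_r = 1.3500·0.1000 = 0.1350 m before braking
robot covers 1.3500·1.3500 − ½·1.0000·1.3500² = 0.9113 m while stopping
human closes 1.0000·1.4500 = 1.4500 m
residual clearance needed = 0.0600+0.1000+0.0050 = 0.1650 m
S_min ≈ 0.1350+0.9113+1.4500+0.1650  ⇒  S_min = 2129/800 m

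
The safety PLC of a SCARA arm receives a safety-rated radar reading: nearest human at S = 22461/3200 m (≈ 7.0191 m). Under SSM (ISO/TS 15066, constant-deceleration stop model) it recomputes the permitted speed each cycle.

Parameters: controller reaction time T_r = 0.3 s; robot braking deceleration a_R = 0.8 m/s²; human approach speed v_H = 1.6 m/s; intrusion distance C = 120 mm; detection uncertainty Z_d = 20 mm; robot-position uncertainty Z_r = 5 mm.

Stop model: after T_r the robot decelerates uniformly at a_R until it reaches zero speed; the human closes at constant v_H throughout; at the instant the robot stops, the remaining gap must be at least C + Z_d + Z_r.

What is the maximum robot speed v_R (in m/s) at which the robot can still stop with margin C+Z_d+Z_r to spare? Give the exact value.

v_R_max = 37/20 m/s = 1.8500 m/s

quadratic (5/8)·v² + (23/10)·v + (-20461/3200) = 0
  disc = (23/10)² − 4·(5/8)·(-20461/3200) = 136161/6400 ; √disc = 369/80
  v_R = (−(23/10) + 369/80) / (2·(5/8)) = 37/20 m/s
check:
braking lasts T_s = (37/20)/(4/5) = 2.3125 s
reaction-phase robot travel = 1.8500·0.3000 = 0.5550 m
robot under decel: 1.8500²/(2·0.8000) = 2.1391 m
human over T_r+T_s: 1.6000·(0.3000+2.3125) = 4.1800 m
residual clearance needed = 0.1200+0.0200+0.0050 = 0.1450 m
sum ≈ 0.5550+2.1391+4.1800+0.1450 ≈ 7.0191 m = S ✓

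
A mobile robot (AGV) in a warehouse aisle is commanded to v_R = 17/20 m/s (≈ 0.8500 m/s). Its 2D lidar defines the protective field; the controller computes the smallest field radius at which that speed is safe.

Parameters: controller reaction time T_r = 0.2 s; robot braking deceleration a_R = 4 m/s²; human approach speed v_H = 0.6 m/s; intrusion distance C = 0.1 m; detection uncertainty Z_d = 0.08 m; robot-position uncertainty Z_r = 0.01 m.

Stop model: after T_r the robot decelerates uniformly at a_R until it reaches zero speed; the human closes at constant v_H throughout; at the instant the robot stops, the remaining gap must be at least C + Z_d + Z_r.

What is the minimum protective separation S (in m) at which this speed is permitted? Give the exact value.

stop time T_s = (17/20)/4 = 0.2125 s
reaction-phase robot travel = 0.8500·0.2000 = 0.1700 m
robot under decel: 0.8500²/(2·4.0000) = 0.0903 m
person approaches 0.6000·(0.2000+0.2125) = 0.2475 m
margins: 0.1000+0.0800+0.0100 = 0.1900 m
S_min ≈ 0.1700+0.0903+0.2475+0.1900  ⇒  S_min = 2233/3200 m

S_min = 2233/3200 m = 0.6978 m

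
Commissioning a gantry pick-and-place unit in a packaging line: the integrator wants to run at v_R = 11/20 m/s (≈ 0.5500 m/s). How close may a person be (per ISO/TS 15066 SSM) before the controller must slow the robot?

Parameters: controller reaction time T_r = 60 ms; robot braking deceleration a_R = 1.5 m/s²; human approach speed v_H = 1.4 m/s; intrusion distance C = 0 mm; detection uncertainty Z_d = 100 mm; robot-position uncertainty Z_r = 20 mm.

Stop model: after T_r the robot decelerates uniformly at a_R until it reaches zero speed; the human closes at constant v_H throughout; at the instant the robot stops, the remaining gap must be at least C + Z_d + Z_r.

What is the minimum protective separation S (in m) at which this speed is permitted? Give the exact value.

S_min = 5107/6000 m = 0.8512 m

stop time T_s = (11/20)/(3/2) = 0.3667 s
reaction-phase robot travel = 0.5500·0.0600 = 0.0330 m
robot covers 0.5500·0.3667 − ½·1.5000·0.3667² = 0.1008 m while stopping
person approaches 1.4000·(0.0600+0.3667) = 0.5973 m
residual clearance needed = 0.0000+0.1000+0.0200 = 0.1200 m
S_min ≈ 0.0330+0.1008+0.5973+0.1200  ⇒  S_min = 5107/6000 m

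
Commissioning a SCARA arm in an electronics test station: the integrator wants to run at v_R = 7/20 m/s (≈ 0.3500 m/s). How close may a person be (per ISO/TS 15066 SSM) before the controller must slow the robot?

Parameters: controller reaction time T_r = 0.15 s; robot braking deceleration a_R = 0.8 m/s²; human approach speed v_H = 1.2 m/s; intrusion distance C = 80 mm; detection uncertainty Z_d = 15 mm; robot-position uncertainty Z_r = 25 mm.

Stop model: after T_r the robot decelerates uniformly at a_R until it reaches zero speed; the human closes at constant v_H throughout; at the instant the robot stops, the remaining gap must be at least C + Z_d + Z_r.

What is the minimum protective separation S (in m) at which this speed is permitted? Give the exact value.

stop time T_s = (7/20)/(4/5) = 0.4375 s
robot in T_r: 0.3500·0.1500 = 0.0525 m
robot covers 0.3500·0.4375 − ½·0.8000·0.4375² = 0.0766 m while stopping
human closes 1.2000·0.5875 = 0.7050 m
margins: 0.0800+0.0150+0.0250 = 0.1200 m
S_min ≈ 0.0525+0.0766+0.7050+0.1200  ⇒  S_min = 3053/3200 m

S_min = 3053/3200 m = 0.9541 m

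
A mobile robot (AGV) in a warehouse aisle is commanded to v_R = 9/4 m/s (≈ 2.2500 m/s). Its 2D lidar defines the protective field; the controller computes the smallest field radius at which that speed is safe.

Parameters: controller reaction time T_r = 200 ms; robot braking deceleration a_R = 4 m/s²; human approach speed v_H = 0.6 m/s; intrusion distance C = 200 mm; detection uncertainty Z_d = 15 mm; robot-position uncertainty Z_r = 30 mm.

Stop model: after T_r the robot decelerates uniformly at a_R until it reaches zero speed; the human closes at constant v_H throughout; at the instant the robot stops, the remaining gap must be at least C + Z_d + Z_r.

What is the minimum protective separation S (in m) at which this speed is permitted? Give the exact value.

stop time T_s = (9/4)/4 = 0.5625 s
robot covers v_R·T_r = 2.2500·0.2000 = 0.4500 m before braking
braking distance = 2.2500²/(2·4.0000) = 0.6328 m
human closes 0.6000·0.7625 = 0.4575 m
C+Z_d+Z_r = 0.2000+0.0150+0.0300 = 0.2450 m
S_min ≈ 0.4500+0.6328+0.4575+0.2450  ⇒  S_min = 5713/3200 m

S_min = 5713/3200 m = 1.7853 m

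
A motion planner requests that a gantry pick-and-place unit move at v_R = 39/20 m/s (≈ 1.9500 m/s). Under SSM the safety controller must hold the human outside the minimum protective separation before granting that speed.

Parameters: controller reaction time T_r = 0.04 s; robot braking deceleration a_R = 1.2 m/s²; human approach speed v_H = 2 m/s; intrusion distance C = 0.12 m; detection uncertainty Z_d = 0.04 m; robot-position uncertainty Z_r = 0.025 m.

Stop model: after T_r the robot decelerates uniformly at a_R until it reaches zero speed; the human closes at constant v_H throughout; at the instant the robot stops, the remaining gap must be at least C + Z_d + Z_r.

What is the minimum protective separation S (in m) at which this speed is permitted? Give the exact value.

S_min = 41419/8000 m = 5.1774 m

braking lasts T_s = (39/20)/(6/5) = 1.6250 s
reaction-phase robot travel = 1.9500·0.0400 = 0.0780 m
braking distance = 1.9500²/(2·1.2000) = 1.5844 m
human over T_r+T_s: 2.0000·(0.0400+1.6250) = 3.3300 m
C+Z_d+Z_r = 0.1200+0.0400+0.0250 = 0.1850 m
S_min ≈ 0.0780+1.5844+3.3300+0.1850  ⇒  S_min = 41419/8000 m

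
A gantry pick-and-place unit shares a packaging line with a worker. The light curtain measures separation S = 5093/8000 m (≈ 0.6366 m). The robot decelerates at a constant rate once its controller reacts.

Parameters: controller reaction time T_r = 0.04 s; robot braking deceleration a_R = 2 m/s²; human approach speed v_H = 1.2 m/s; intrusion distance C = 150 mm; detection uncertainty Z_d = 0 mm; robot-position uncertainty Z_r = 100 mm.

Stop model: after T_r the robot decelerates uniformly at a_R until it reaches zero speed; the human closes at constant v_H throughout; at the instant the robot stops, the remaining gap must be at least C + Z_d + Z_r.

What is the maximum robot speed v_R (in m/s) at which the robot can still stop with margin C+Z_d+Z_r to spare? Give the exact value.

at the boundary: (1/4)·v² + (16/25)·v + (-2709/8000) = 0
  disc = (16/25)² − 4·(1/4)·(-2709/8000) = 29929/40000 ; √disc = 173/200
  v_R = (−(16/25) + 173/200) / (2·(1/4)) = 9/20 m/s
check:
braking lasts T_s = (9/20)/2 = 0.2250 s
robot covers v_R·T_r = 0.4500·0.0400 = 0.0180 m before braking
robot under decel: 0.4500²/(2·2.0000) = 0.0506 m
human over T_r+T_s: 1.2000·(0.0400+0.2250) = 0.3180 m
margins: 0.1500+0.0000+0.1000 = 0.2500 m
sum ≈ 0.0180+0.0506+0.3180+0.2500 ≈ 0.6366 m = S ✓

v_R_max = 9/20 m/s = 0.4500 m/s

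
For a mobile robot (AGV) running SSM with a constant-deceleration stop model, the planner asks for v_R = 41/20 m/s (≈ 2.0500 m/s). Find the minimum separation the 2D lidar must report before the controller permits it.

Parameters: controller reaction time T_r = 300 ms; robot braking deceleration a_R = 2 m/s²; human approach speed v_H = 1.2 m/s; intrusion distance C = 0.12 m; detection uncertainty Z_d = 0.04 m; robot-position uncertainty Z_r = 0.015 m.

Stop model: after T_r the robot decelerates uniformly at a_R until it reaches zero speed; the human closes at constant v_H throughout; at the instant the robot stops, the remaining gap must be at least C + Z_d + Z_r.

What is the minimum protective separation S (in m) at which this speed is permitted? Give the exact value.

stop time T_s = (41/20)/2 = 1.0250 s
reaction-phase robot travel = 2.0500·0.3000 = 0.6150 m
robot covers 2.0500·1.0250 − ½·2.0000·1.0250² = 1.0506 m while stopping
human over T_r+T_s: 1.2000·(0.3000+1.0250) = 1.5900 m
margins: 0.1200+0.0400+0.0150 = 0.1750 m
S_min ≈ 0.6150+1.0506+1.5900+0.1750  ⇒  S_min = 5489/1600 m

S_min = 5489/1600 m = 3.4306 m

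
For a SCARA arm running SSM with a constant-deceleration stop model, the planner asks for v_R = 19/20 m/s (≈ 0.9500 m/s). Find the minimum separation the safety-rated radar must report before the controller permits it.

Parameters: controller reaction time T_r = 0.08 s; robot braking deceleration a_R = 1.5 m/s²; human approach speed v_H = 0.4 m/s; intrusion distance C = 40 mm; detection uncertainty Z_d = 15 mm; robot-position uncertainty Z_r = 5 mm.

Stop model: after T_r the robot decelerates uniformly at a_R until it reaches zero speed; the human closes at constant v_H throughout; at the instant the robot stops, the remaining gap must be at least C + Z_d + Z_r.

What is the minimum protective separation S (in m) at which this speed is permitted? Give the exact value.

braking lasts T_s = (19/20)/(3/2) = 0.6333 s
robot in T_r: 0.9500·0.0800 = 0.0760 m
robot under decel: 0.9500²/(2·1.5000) = 0.3008 m
human closes 0.4000·0.7133 = 0.2853 m
margins: 0.0400+0.0150+0.0050 = 0.0600 m
S_min ≈ 0.0760+0.3008+0.2853+0.0600  ⇒  S_min = 4333/6000 m

S_min = 4333/6000 m = 0.7222 m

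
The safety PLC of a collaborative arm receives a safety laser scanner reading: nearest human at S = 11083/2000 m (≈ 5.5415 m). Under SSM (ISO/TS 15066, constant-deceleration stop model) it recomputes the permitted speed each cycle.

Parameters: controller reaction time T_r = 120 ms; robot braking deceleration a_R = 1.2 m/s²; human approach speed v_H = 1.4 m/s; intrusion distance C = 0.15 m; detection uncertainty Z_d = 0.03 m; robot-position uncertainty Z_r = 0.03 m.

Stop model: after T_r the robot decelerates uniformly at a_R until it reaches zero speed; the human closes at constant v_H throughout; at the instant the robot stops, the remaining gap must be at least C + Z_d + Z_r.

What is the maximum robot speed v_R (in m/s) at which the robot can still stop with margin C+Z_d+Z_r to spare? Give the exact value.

v_R_max = 23/10 m/s = 2.3000 m/s

collect terms ⇒ (5/12)·v_R² + (193/150)·v_R + (-10327/2000) = 0
  disc = (193/150)² − 4·(5/12)·(-10327/2000) = 923521/90000 ; √disc = 961/300
  v_R = (−(193/150) + 961/300) / (2·(5/12)) = 23/10 m/s
check:
braking lasts T_s = (23/10)/(6/5) = 1.9167 s
robot covers v_R·T_r = 2.3000·0.1200 = 0.2760 m before braking
braking distance = 2.3000²/(2·1.2000) = 2.2042 m
human closes 1.4000·2.0367 = 2.8513 m
residual clearance needed = 0.1500+0.0300+0.0300 = 0.2100 m
sum ≈ 0.2760+2.2042+2.8513+0.2100 ≈ 5.5415 m = S ✓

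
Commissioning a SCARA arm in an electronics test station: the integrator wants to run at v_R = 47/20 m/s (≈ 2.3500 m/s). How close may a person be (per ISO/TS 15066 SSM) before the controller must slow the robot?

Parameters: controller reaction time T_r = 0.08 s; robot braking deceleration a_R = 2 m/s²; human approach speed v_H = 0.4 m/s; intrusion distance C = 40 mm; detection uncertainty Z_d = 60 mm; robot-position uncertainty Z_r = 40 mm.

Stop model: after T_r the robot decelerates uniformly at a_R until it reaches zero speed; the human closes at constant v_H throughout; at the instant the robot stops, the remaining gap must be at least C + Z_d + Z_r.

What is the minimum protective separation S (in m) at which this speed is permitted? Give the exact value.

stop time T_s = (47/20)/2 = 1.1750 s
robot in T_r: 2.3500·0.0800 = 0.1880 m
braking distance = 2.3500²/(2·2.0000) = 1.3806 m
person approaches 0.4000·(0.0800+1.1750) = 0.5020 m
residual clearance needed = 0.0400+0.0600+0.0400 = 0.1400 m
S_min ≈ 0.1880+1.3806+0.5020+0.1400  ⇒  S_min = 3537/1600 m

S_min = 3537/1600 m = 2.2106 m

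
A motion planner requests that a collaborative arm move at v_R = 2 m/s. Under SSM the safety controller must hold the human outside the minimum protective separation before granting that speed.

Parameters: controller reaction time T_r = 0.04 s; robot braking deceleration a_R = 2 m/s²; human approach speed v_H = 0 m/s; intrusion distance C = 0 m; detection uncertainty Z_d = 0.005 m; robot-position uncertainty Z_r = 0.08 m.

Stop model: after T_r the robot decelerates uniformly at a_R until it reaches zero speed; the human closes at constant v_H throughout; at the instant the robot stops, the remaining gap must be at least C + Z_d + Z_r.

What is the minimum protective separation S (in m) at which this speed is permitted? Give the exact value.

stop time T_s = 2/2 = 1.0000 s
robot in T_r: 2.0000·0.0400 = 0.0800 m
braking distance = 2.0000²/(2·2.0000) = 1.0000 m
person approaches 0.0000·(0.0400+1.0000) = 0.0000 m
C+Z_d+Z_r = 0.0000+0.0050+0.0800 = 0.0850 m
S_min ≈ 0.0800+1.0000+0.0000+0.0850  ⇒  S_min = 233/200 m

S_min = 233/200 m = 1.1650 m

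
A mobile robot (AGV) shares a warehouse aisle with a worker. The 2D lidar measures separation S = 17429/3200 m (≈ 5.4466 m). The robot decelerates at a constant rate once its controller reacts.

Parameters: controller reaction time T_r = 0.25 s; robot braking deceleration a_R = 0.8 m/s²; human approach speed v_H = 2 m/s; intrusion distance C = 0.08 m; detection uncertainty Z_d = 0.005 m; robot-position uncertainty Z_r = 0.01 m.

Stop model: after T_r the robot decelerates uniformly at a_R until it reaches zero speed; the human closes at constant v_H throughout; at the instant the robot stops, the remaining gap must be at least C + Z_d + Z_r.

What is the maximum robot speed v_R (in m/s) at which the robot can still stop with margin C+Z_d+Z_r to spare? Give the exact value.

collect terms ⇒ (5/8)·v_R² + (11/4)·v_R + (-621/128) = 0
  disc = (11/4)² − 4·(5/8)·(-621/128) = 5041/256 ; √disc = 71/16
  v_R = (−(11/4) + 71/16) / (2·(5/8)) = 27/20 m/s
check:
braking lasts T_s = (27/20)/(4/5) = 1.6875 s
reaction-phase robot travel = 1.3500·0.2500 = 0.3375 m
braking distance = 1.3500²/(2·0.8000) = 1.1391 m
person approaches 2.0000·(0.2500+1.6875) = 3.8750 m
residual clearance needed = 0.0800+0.0050+0.0100 = 0.0950 m
sum ≈ 0.3375+1.1391+3.8750+0.0950 ≈ 5.4466 m = S ✓

v_R_max = 27/20 m/s = 1.3500 m/s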